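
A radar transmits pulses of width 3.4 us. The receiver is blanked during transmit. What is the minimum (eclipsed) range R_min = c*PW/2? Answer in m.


R_min = 3e8 * 3.4e-6 / 2 = 510.0 m

510.0 m


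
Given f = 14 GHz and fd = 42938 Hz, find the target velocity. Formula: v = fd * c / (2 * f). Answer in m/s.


v = 42938 * 3e8 / (2 * 14000000000.0) = 460.1 m/s

460.1 m/s


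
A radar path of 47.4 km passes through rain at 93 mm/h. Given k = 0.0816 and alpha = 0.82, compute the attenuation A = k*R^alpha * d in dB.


gamma = 0.0816 * 93^0.82 = 3.356187 dB/km
A = 3.356187 * 47.4 = 159.08 dB

159.08 dB


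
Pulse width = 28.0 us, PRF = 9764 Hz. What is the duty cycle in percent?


DC = 28.0e-6 * 9764 * 100 = 27.34%

27.34%


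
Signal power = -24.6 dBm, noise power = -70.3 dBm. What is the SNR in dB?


SNR = -24.6 - (-70.3) = 45.7 dB

45.7 dB


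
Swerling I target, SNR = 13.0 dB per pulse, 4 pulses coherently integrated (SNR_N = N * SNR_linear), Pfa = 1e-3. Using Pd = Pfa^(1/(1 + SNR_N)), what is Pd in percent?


SNR_lin = 10^(13.0/10) = 19.95262
SNR_N = 4 * 19.95262 = 79.81048
1/(1 + SNR_N) = 1/80.81048 = 0.0123746
Pd = (1e-3)^0.0123746 = 0.91807
Pd = 91.8%

91.8%


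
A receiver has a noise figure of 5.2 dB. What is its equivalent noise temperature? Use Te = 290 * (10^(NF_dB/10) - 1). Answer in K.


NF_lin = 10^(5.2/10) = 3.311311
Te = 290 * (3.311311 - 1) = 670.3 K

670.3 K


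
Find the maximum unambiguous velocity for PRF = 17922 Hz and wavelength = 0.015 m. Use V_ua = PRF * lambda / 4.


V_ua = 17922 * 0.015 / 4 = 67.2 m/s

67.2 m/s


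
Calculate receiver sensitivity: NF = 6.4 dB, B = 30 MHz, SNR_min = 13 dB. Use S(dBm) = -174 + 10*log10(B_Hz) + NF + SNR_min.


10*log10(30000000.0) = 74.77
S = -174 + 74.77 + 6.4 + 13 = -79.8 dBm

-79.8 dBm


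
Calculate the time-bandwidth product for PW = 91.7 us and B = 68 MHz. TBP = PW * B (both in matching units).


TBP = 91.7 * 68 = 6235.6

6235.6


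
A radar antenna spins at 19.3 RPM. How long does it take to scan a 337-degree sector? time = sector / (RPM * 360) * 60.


t = 337 / (19.3 * 360) * 60 = 2.91 s

2.91 s


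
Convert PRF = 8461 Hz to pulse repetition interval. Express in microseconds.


PRI = 1/8461 = 0.0001181893 s = 118.2 us

118.2 us


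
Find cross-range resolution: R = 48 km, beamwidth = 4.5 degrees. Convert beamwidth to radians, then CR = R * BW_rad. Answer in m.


BW_rad = 0.078539816
CR = 48000 * 0.078539816 = 3769.9 m

3769.9 m


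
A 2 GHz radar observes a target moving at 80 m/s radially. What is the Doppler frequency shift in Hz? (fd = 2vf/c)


fd = 2 * 80 * 2000000000.0 / 3e8 = 1066.7 Hz

1066.7 Hz


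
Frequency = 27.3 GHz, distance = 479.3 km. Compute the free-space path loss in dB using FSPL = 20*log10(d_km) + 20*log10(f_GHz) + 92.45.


20*log10(479.3) = 53.61
20*log10(27.3) = 28.72
FSPL = 174.8 dB

174.8 dB


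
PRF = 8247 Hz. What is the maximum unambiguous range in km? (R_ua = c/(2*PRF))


R_ua = 3e8 / (2 * 8247) = 18188.4 m = 18.2 km

18.2 km


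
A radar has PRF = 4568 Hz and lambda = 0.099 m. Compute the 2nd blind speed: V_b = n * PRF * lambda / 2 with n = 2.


V_blind = 2 * 4568 * 0.099 / 2 = 452.2 m/s

452.2 m/s


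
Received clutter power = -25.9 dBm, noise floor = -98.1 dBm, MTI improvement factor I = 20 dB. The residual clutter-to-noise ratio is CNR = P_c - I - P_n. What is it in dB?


CNR = -25.9 - 20 - (-98.1) = 52.2 dB

52.2 dB


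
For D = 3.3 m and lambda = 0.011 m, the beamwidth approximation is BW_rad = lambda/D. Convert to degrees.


BW_rad = 0.011 / 3.3 = 0.003333
BW_deg = 0.19 degrees

0.19 degrees


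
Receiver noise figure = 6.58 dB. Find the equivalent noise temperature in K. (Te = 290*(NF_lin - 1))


NF_lin = 10^(6.58/10) = 4.549881
Te = 290 * (4.549881 - 1) = 1029.5 K

1029.5 K


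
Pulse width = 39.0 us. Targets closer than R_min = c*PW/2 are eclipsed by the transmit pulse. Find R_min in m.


R_min = 3e8 * 39.0e-6 / 2 = 5850.0 m

5850.0 m


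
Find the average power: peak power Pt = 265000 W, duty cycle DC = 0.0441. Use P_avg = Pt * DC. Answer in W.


P_avg = 265000 * 0.0441 = 11686.5 W

11686.5 W


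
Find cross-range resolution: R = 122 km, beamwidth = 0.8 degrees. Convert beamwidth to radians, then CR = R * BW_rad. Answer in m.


BW_rad = 0.013962634
CR = 122000 * 0.013962634 = 1703.4 m

1703.4 m


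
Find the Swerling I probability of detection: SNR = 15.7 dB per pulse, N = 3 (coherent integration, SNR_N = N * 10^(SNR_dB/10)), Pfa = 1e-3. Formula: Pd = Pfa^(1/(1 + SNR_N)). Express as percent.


SNR_lin = 10^(15.7/10) = 37.15352
SNR_N = 3 * 37.15352 = 111.46056
1/(1 + SNR_N) = 1/112.46056 = 0.008892
Pd = (1e-3)^0.008892 = 0.94042
Pd = 94.0%

94.0%


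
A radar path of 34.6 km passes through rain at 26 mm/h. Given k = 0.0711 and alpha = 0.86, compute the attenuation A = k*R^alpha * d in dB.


gamma = 0.0711 * 26^0.86 = 1.171512 dB/km
A = 1.171512 * 34.6 = 40.53 dB

40.53 dB


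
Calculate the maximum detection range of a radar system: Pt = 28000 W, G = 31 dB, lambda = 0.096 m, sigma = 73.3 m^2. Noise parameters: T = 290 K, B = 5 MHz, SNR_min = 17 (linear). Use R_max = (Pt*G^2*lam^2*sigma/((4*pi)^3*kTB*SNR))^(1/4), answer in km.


G_lin = 10^(31/10) = 1258.925412
R^4 = 28000 * 1258.925412^2 * 0.096^2 * 73.3 / ((4*pi)^3 * 1.38e-23 * 290 * 5000000.0 * 17)
R^4 = 4.44098e19 m^4
R_max = (4.44098e19)^(1/4) = 81633.7 m = 81.6 km

81.6 km


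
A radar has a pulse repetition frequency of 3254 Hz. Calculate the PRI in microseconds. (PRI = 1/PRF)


PRI = 1/3254 = 0.0003073141 s = 307.3 us

307.3 us


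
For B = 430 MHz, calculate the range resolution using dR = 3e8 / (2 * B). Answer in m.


dR = 3e8 / (2 * 430000000.0) = 0.35 m

0.35 m


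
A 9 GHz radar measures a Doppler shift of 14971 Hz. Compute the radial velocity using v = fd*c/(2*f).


v = 14971 * 3e8 / (2 * 9000000000.0) = 249.5 m/s

249.5 m/s


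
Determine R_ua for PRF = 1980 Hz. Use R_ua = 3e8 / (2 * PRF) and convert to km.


R_ua = 3e8 / (2 * 1980) = 75757.6 m = 75.8 km

75.8 km


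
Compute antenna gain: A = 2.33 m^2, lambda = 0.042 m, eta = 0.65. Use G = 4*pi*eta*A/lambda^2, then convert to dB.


G_linear = 4*pi*0.65*2.33/0.042^2 = 10788.98
G_dB = 10*log10(10788.98) = 40.3 dB

40.3 dB


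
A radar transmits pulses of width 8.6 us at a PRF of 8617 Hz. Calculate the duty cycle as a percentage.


DC = 8.6e-6 * 8617 * 100 = 7.41%

7.41%


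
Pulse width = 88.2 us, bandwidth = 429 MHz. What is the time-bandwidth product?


TBP = 88.2 * 429 = 37837.8

37837.8


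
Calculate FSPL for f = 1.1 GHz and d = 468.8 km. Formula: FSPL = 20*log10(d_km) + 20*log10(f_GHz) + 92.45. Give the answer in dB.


20*log10(468.8) = 53.42
20*log10(1.1) = 0.83
FSPL = 146.7 dB

146.7 dB


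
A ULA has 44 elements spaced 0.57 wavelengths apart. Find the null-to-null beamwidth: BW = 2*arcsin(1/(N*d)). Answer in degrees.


1/(N*d) = 1/(44*0.57) = 0.039872
BW = 2*arcsin(0.039872) = 4.6 degrees

4.6 degrees


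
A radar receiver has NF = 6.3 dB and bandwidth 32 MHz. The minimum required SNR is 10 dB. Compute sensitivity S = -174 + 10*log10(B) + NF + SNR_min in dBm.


10*log10(32000000.0) = 75.05
S = -174 + 75.05 + 6.3 + 10 = -82.6 dBm

-82.6 dBm


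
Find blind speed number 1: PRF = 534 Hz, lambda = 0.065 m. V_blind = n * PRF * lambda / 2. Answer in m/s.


V_blind = 1 * 534 * 0.065 / 2 = 17.4 m/s

17.4 m/s


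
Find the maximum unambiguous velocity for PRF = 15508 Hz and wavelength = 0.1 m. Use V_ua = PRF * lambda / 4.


V_ua = 15508 * 0.1 / 4 = 387.7 m/s

387.7 m/s


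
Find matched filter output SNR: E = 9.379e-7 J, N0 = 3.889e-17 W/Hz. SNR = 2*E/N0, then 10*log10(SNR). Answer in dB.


SNR_lin = 2 * 9.379e-7 / 3.889e-17 = 4.823e10
SNR_dB = 10*log10(4.823e10) = 106.8 dB

106.8 dB


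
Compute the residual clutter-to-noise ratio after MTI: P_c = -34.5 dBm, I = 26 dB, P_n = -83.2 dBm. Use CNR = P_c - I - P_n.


CNR = -34.5 - 26 - (-83.2) = 22.7 dB

22.7 dB


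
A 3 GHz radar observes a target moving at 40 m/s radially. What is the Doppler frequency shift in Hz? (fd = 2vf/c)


fd = 2 * 40 * 3000000000.0 / 3e8 = 800.0 Hz

800.0 Hz


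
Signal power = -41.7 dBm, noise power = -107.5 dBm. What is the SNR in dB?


SNR = -41.7 - (-107.5) = 65.8 dB

65.8 dB


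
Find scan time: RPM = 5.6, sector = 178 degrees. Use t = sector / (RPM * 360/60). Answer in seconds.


t = 178 / (5.6 * 360) * 60 = 5.3 s

5.3 s


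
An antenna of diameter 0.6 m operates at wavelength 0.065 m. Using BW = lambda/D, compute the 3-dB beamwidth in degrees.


BW_rad = 0.065 / 0.6 = 0.108333
BW_deg = 6.21 degrees

6.21 degrees


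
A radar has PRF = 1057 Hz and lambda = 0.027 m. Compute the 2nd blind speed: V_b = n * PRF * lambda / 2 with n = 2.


V_blind = 2 * 1057 * 0.027 / 2 = 28.5 m/s

28.5 m/s


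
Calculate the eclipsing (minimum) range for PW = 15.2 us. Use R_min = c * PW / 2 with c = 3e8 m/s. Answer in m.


R_min = 3e8 * 15.2e-6 / 2 = 2280.0 m

2280.0 m


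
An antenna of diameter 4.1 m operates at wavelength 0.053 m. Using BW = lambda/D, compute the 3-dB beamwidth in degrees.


BW_rad = 0.053 / 4.1 = 0.012927
BW_deg = 0.74 degrees

0.74 degrees


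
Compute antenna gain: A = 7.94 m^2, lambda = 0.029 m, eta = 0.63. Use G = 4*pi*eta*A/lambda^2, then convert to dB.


G_linear = 4*pi*0.63*7.94/0.029^2 = 74743.76
G_dB = 10*log10(74743.76) = 48.7 dB

48.7 dB


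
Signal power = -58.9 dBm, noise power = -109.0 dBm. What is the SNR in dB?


SNR = -58.9 - (-109.0) = 50.1 dB

50.1 dB


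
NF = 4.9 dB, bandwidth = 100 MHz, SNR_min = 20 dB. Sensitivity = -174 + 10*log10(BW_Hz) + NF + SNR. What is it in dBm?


10*log10(100000000.0) = 80.0
S = -174 + 80.0 + 4.9 + 20 = -69.1 dBm

-69.1 dBm


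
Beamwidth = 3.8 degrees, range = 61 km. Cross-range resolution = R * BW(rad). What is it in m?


BW_rad = 0.066322512
CR = 61000 * 0.066322512 = 4045.7 m

4045.7 m


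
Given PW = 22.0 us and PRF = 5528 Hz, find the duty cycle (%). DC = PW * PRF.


DC = 22.0e-6 * 5528 * 100 = 12.16%

12.16%


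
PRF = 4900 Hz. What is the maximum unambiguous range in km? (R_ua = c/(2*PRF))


R_ua = 3e8 / (2 * 4900) = 30612.2 m = 30.6 km

30.6 km


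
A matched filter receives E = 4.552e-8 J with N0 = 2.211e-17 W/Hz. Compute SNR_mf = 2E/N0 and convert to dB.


SNR_lin = 2 * 4.552e-8 / 2.211e-17 = 4.118e9
SNR_dB = 10*log10(4.118e9) = 96.1 dB

96.1 dB


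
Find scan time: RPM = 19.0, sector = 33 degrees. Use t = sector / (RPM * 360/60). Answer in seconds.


t = 33 / (19.0 * 360) * 60 = 0.29 s

0.29 s


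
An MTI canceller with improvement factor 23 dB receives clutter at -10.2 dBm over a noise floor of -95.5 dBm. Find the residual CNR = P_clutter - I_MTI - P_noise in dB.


CNR = -10.2 - 23 - (-95.5) = 62.3 dB

62.3 dB


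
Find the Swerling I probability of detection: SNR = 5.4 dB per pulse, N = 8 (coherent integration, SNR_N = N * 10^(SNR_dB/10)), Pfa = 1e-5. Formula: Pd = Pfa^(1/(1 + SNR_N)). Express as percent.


SNR_lin = 10^(5.4/10) = 3.46737
SNR_N = 8 * 3.46737 = 27.73896
1/(1 + SNR_N) = 1/28.73896 = 0.034796
Pd = (1e-5)^0.034796 = 0.66992
Pd = 67.0%

67.0%


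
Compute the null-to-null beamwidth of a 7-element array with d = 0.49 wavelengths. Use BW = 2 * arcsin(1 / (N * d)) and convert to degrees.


1/(N*d) = 1/(7*0.49) = 0.291545
BW = 2*arcsin(0.291545) = 33.9 degrees

33.9 degrees


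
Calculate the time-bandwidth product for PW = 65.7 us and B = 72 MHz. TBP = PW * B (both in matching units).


TBP = 65.7 * 72 = 4730.4

4730.4


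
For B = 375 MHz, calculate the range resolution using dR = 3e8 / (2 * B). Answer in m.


dR = 3e8 / (2 * 375000000.0) = 0.4 m

0.4 m


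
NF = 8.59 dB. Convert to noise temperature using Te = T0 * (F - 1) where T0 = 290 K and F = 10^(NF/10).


NF_lin = 10^(8.59/10) = 7.227698
Te = 290 * (7.227698 - 1) = 1806.0 K

1806.0 K


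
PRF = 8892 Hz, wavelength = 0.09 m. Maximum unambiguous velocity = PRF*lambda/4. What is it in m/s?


V_ua = 8892 * 0.09 / 4 = 200.1 m/s

200.1 m/s


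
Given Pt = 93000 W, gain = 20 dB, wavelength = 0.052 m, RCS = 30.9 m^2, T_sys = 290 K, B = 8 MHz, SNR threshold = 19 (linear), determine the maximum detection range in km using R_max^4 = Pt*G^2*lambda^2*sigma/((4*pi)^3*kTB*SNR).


G_lin = 10^(20/10) = 100.0
R^4 = 93000 * 100.0^2 * 0.052^2 * 30.9 / ((4*pi)^3 * 1.38e-23 * 290 * 8000000.0 * 19)
R^4 = 6.43721e16 m^4
R_max = (6.43721e16)^(1/4) = 15928.5 m = 15.9 km

15.9 km


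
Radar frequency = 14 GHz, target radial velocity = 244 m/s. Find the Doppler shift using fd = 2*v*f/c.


fd = 2 * 244 * 14000000000.0 / 3e8 = 22773.3 Hz

22773.3 Hz


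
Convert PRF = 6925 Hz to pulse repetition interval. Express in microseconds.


PRI = 1/6925 = 0.0001444043 s = 144.4 us

144.4 us


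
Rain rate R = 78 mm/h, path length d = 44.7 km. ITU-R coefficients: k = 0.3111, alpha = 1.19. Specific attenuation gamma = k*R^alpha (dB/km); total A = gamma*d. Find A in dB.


gamma = 0.3111 * 78^1.19 = 55.525514 dB/km
A = 55.525514 * 44.7 = 2481.99 dB

2481.99 dB


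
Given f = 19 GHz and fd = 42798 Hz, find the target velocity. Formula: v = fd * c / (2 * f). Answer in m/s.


v = 42798 * 3e8 / (2 * 19000000000.0) = 337.9 m/s

337.9 m/s


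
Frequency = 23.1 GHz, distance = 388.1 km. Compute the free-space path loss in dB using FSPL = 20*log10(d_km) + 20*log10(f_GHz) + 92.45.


20*log10(388.1) = 51.78
20*log10(23.1) = 27.27
FSPL = 171.5 dB

171.5 dB


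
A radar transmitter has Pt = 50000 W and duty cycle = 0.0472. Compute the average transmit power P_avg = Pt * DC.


P_avg = 50000 * 0.0472 = 2360.0 W

2360.0 W


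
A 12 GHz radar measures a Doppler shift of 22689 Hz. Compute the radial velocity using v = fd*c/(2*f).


v = 22689 * 3e8 / (2 * 12000000000.0) = 283.6 m/s

283.6 m/s


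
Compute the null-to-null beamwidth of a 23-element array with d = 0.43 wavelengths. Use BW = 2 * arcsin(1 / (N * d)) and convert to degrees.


1/(N*d) = 1/(23*0.43) = 0.101112
BW = 2*arcsin(0.101112) = 11.6 degrees

11.6 degrees


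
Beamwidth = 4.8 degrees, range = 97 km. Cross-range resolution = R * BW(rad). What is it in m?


BW_rad = 0.083775804
CR = 97000 * 0.083775804 = 8126.3 m

8126.3 m


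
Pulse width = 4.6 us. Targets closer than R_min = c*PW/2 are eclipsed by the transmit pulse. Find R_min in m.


R_min = 3e8 * 4.6e-6 / 2 = 690.0 m

690.0 m


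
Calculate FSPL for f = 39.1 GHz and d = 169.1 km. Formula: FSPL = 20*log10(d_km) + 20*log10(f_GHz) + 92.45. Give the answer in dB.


20*log10(169.1) = 44.56
20*log10(39.1) = 31.84
FSPL = 168.9 dB

168.9 dB


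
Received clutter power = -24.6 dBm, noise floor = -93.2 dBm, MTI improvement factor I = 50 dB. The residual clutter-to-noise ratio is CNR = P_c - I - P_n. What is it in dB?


CNR = -24.6 - 50 - (-93.2) = 18.6 dB

18.6 dB


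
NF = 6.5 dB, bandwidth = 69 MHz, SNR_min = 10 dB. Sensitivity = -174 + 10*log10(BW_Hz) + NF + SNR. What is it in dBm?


10*log10(69000000.0) = 78.39
S = -174 + 78.39 + 6.5 + 10 = -79.1 dBm

-79.1 dBm


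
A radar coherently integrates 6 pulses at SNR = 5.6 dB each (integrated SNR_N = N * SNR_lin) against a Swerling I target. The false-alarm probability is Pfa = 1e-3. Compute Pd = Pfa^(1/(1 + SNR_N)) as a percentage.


SNR_lin = 10^(5.6/10) = 3.63078
SNR_N = 6 * 3.63078 = 21.78468
1/(1 + SNR_N) = 1/22.78468 = 0.0438891
Pd = (1e-3)^0.0438891 = 0.73847
Pd = 73.8%

73.8%


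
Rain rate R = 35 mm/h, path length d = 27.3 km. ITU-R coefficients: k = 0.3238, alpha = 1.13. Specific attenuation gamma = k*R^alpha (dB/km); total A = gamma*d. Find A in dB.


gamma = 0.3238 * 35^1.13 = 17.991764 dB/km
A = 17.991764 * 27.3 = 491.18 dB

491.18 dB


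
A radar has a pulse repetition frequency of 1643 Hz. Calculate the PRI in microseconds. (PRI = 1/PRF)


PRI = 1/1643 = 0.0006086427 s = 608.6 us

608.6 us


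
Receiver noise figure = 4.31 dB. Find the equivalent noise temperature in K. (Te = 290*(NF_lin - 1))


NF_lin = 10^(4.31/10) = 2.697739
Te = 290 * (2.697739 - 1) = 492.3 K

492.3 K


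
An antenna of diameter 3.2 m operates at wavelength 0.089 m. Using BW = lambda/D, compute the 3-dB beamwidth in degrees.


BW_rad = 0.089 / 3.2 = 0.027812
BW_deg = 1.59 degrees

1.59 degrees


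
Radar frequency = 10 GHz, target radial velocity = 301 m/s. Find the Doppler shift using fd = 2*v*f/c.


fd = 2 * 301 * 10000000000.0 / 3e8 = 20066.7 Hz

20066.7 Hz


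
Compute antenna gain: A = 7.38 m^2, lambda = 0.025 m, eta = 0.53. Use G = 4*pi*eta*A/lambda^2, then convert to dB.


G_linear = 4*pi*0.53*7.38/0.025^2 = 78643.36
G_dB = 10*log10(78643.36) = 49.0 dB

49.0 dB


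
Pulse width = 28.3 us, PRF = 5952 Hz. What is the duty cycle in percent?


DC = 28.3e-6 * 5952 * 100 = 16.84%

16.84%


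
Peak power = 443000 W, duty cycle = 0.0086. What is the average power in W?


P_avg = 443000 * 0.0086 = 3809.8 W

3809.8 W


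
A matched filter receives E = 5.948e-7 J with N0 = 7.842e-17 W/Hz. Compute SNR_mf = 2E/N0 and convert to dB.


SNR_lin = 2 * 5.948e-7 / 7.842e-17 = 1.517e10
SNR_dB = 10*log10(1.517e10) = 101.8 dB

101.8 dB


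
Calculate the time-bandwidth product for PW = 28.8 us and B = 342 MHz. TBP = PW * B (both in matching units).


TBP = 28.8 * 342 = 9849.6

9849.6


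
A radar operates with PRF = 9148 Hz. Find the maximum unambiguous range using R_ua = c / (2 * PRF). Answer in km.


R_ua = 3e8 / (2 * 9148) = 16397.0 m = 16.4 km

16.4 km


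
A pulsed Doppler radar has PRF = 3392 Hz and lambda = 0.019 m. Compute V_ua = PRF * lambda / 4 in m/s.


V_ua = 3392 * 0.019 / 4 = 16.1 m/s

16.1 m/s


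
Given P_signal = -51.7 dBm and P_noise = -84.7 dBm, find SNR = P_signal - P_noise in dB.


SNR = -51.7 - (-84.7) = 33.0 dB

33.0 dB


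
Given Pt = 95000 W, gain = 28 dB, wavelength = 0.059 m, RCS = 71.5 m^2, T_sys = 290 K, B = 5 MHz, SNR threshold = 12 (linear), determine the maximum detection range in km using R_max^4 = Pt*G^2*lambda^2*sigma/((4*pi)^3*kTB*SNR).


G_lin = 10^(28/10) = 630.957344
R^4 = 95000 * 630.957344^2 * 0.059^2 * 71.5 / ((4*pi)^3 * 1.38e-23 * 290 * 5000000.0 * 12)
R^4 = 1.97549e19 m^4
R_max = (1.97549e19)^(1/4) = 66668.2 m = 66.7 km

66.7 km


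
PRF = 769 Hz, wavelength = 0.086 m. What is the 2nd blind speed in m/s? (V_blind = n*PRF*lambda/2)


V_blind = 2 * 769 * 0.086 / 2 = 66.1 m/s

66.1 m/s


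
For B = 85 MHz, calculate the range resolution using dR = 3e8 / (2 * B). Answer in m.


dR = 3e8 / (2 * 85000000.0) = 1.76 m

1.76 m


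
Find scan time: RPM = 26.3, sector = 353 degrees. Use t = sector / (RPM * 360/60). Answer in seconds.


t = 353 / (26.3 * 360) * 60 = 2.24 s

2.24 s


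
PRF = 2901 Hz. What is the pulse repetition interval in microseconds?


PRI = 1/2901 = 0.0003447087 s = 344.7 us

344.7 us


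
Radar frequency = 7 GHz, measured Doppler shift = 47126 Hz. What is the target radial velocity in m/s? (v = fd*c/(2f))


v = 47126 * 3e8 / (2 * 7000000000.0) = 1009.8 m/s

1009.8 m/s


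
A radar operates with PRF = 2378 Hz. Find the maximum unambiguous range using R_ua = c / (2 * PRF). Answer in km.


R_ua = 3e8 / (2 * 2378) = 63078.2 m = 63.1 km

63.1 km


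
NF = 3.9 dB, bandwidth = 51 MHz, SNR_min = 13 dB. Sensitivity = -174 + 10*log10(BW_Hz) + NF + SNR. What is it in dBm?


10*log10(51000000.0) = 77.08
S = -174 + 77.08 + 3.9 + 13 = -80.0 dBm

-80.0 dBm


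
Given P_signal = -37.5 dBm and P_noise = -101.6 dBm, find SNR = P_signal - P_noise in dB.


SNR = -37.5 - (-101.6) = 64.1 dB

64.1 dB


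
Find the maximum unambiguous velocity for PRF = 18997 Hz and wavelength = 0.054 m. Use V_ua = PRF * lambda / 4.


V_ua = 18997 * 0.054 / 4 = 256.5 m/s

256.5 m/s


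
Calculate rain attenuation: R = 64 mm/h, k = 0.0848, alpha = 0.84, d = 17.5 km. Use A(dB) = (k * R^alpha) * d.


gamma = 0.0848 * 64^0.84 = 2.78989 dB/km
A = 2.78989 * 17.5 = 48.82 dB

48.82 dB


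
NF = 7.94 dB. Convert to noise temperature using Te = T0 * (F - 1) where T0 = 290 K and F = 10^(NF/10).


NF_lin = 10^(7.94/10) = 6.223003
Te = 290 * (6.223003 - 1) = 1514.7 K

1514.7 K


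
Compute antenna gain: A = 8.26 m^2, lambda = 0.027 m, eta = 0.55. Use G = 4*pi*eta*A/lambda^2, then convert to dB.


G_linear = 4*pi*0.55*8.26/0.027^2 = 78311.42
G_dB = 10*log10(78311.42) = 48.9 dB

48.9 dB


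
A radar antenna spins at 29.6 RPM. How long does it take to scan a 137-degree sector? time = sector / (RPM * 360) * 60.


t = 137 / (29.6 * 360) * 60 = 0.77 s

0.77 s


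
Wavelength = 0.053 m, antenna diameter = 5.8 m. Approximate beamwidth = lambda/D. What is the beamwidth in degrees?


BW_rad = 0.053 / 5.8 = 0.009138
BW_deg = 0.52 degrees

0.52 degrees


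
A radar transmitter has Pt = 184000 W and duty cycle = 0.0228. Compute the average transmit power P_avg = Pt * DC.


P_avg = 184000 * 0.0228 = 4195.2 W

4195.2 W


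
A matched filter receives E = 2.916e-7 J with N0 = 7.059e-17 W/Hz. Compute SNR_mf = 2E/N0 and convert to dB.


SNR_lin = 2 * 2.916e-7 / 7.059e-17 = 8.262e9
SNR_dB = 10*log10(8.262e9) = 99.2 dB

99.2 dB


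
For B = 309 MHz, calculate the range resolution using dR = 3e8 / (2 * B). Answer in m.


dR = 3e8 / (2 * 309000000.0) = 0.49 m

0.49 m


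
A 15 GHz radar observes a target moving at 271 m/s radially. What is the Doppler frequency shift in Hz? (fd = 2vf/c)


fd = 2 * 271 * 15000000000.0 / 3e8 = 27100.0 Hz

27100.0 Hz


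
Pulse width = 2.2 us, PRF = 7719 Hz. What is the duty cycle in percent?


DC = 2.2e-6 * 7719 * 100 = 1.7%

1.7%


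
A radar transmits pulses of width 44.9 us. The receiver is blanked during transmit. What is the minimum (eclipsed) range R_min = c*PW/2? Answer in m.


R_min = 3e8 * 44.9e-6 / 2 = 6735.0 m

6735.0 m


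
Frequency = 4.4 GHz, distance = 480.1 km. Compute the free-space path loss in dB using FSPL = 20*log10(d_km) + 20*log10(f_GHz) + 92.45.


20*log10(480.1) = 53.63
20*log10(4.4) = 12.87
FSPL = 158.9 dB

158.9 dB


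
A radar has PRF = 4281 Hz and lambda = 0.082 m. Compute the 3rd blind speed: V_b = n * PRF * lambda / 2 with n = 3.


V_blind = 3 * 4281 * 0.082 / 2 = 526.6 m/s

526.6 m/s


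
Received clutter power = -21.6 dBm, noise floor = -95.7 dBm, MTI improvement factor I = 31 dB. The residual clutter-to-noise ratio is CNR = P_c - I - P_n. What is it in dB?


CNR = -21.6 - 31 - (-95.7) = 43.1 dB

43.1 dB


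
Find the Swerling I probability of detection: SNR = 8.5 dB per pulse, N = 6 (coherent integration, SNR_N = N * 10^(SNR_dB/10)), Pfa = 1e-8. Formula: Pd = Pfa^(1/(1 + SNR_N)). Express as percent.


SNR_lin = 10^(8.5/10) = 7.07946
SNR_N = 6 * 7.07946 = 42.47676
1/(1 + SNR_N) = 1/43.47676 = 0.0230008
Pd = (1e-8)^0.0230008 = 0.65463
Pd = 65.5%

65.5%


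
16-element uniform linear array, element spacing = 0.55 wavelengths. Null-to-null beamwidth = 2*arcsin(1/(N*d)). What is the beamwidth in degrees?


1/(N*d) = 1/(16*0.55) = 0.113636
BW = 2*arcsin(0.113636) = 13.0 degrees

13.0 degrees


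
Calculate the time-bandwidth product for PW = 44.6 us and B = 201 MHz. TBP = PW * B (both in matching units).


TBP = 44.6 * 201 = 8964.6

8964.6


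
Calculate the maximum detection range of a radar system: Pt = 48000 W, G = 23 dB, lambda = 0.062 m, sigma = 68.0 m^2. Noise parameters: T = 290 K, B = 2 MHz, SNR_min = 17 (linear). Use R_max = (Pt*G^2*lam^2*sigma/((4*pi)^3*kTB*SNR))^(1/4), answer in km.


G_lin = 10^(23/10) = 199.526231
R^4 = 48000 * 199.526231^2 * 0.062^2 * 68.0 / ((4*pi)^3 * 1.38e-23 * 290 * 2000000.0 * 17)
R^4 = 1.8499e18 m^4
R_max = (1.8499e18)^(1/4) = 36879.7 m = 36.9 km

36.9 km


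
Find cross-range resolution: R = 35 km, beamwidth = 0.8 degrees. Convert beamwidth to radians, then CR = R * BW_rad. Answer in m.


BW_rad = 0.013962634
CR = 35000 * 0.013962634 = 488.7 m

488.7 m


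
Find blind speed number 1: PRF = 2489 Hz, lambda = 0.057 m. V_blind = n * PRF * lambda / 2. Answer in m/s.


V_blind = 1 * 2489 * 0.057 / 2 = 70.9 m/s

70.9 m/s


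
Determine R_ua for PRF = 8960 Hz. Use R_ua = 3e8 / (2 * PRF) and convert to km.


R_ua = 3e8 / (2 * 8960) = 16741.1 m = 16.7 km

16.7 km


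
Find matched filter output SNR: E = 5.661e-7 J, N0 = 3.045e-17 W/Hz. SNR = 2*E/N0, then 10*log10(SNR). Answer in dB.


SNR_lin = 2 * 5.661e-7 / 3.045e-17 = 3.718e10
SNR_dB = 10*log10(3.718e10) = 105.7 dB

105.7 dB


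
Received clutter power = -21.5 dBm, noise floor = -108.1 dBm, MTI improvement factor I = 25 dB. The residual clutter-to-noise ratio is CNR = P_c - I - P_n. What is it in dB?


CNR = -21.5 - 25 - (-108.1) = 61.6 dB

61.6 dB


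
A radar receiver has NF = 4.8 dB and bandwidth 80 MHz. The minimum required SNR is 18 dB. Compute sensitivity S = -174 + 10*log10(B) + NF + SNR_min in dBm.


10*log10(80000000.0) = 79.03
S = -174 + 79.03 + 4.8 + 18 = -72.2 dBm

-72.2 dBm


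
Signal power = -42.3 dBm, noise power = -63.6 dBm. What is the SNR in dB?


SNR = -42.3 - (-63.6) = 21.3 dB

21.3 dB


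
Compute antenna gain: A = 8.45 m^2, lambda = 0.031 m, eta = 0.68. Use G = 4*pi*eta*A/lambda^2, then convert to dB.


G_linear = 4*pi*0.68*8.45/0.031^2 = 75136.7
G_dB = 10*log10(75136.7) = 48.8 dB

48.8 dB


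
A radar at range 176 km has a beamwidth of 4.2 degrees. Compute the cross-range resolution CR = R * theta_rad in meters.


BW_rad = 0.073303829
CR = 176000 * 0.073303829 = 12901.5 m

12901.5 m


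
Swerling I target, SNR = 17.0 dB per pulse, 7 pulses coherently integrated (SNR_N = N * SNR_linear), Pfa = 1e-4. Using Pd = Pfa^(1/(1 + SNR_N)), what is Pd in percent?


SNR_lin = 10^(17.0/10) = 50.11872
SNR_N = 7 * 50.11872 = 350.83104
1/(1 + SNR_N) = 1/351.83104 = 0.0028423
Pd = (1e-4)^0.0028423 = 0.97416
Pd = 97.4%

97.4%


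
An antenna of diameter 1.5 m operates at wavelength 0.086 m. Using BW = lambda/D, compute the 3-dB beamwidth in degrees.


BW_rad = 0.086 / 1.5 = 0.057333
BW_deg = 3.28 degrees

3.28 degrees


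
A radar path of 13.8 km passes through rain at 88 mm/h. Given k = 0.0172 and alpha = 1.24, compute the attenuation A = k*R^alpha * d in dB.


gamma = 0.0172 * 88^1.24 = 4.43289 dB/km
A = 4.43289 * 13.8 = 61.17 dB

61.17 dB


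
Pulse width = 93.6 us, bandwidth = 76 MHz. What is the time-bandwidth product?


TBP = 93.6 * 76 = 7113.6

7113.6


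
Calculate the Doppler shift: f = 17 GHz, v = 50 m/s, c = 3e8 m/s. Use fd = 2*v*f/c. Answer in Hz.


fd = 2 * 50 * 17000000000.0 / 3e8 = 5666.7 Hz

5666.7 Hz


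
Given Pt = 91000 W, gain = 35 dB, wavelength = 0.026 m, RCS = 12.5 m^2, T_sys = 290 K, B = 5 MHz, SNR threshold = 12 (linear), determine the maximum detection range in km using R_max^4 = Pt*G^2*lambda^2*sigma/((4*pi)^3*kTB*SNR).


G_lin = 10^(35/10) = 3162.27766
R^4 = 91000 * 3162.27766^2 * 0.026^2 * 12.5 / ((4*pi)^3 * 1.38e-23 * 290 * 5000000.0 * 12)
R^4 = 1.61376e19 m^4
R_max = (1.61376e19)^(1/4) = 63381.1 m = 63.4 km

63.4 km


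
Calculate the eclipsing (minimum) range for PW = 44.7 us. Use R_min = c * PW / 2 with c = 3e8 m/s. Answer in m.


R_min = 3e8 * 44.7e-6 / 2 = 6705.0 m

6705.0 m


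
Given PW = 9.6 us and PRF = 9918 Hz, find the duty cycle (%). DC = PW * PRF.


DC = 9.6e-6 * 9918 * 100 = 9.52%

9.52%


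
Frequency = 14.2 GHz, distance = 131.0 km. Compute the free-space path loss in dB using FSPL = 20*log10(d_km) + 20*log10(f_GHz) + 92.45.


20*log10(131.0) = 42.35
20*log10(14.2) = 23.05
FSPL = 157.8 dB

157.8 dB


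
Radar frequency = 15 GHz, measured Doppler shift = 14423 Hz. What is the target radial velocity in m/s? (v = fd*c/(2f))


v = 14423 * 3e8 / (2 * 15000000000.0) = 144.2 m/s

144.2 m/s


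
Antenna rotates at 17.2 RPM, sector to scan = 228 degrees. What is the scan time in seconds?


t = 228 / (17.2 * 360) * 60 = 2.21 s

2.21 s


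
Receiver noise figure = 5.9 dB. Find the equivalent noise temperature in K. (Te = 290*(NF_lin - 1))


NF_lin = 10^(5.9/10) = 3.890451
Te = 290 * (3.890451 - 1) = 838.2 K

838.2 K


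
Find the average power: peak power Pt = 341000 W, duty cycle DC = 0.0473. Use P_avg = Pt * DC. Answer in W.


P_avg = 341000 * 0.0473 = 16129.3 W

16129.3 W


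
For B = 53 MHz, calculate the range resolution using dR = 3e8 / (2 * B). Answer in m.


dR = 3e8 / (2 * 53000000.0) = 2.83 m

2.83 m


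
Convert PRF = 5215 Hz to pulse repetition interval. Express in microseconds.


PRI = 1/5215 = 0.0001917546 s = 191.8 us

191.8 us


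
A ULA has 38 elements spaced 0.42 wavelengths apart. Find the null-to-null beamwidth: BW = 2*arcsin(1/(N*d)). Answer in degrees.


1/(N*d) = 1/(38*0.42) = 0.062657
BW = 2*arcsin(0.062657) = 7.2 degrees

7.2 degrees


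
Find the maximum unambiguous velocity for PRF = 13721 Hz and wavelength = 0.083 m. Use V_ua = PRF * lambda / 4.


V_ua = 13721 * 0.083 / 4 = 284.7 m/s

284.7 m/s


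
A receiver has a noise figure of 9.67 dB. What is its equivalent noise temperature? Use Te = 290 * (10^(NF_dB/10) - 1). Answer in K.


NF_lin = 10^(9.67/10) = 9.268298
Te = 290 * (9.268298 - 1) = 2397.8 K

2397.8 K


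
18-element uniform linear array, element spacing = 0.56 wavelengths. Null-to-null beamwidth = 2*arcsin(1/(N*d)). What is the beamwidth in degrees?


1/(N*d) = 1/(18*0.56) = 0.099206
BW = 2*arcsin(0.099206) = 11.4 degrees

11.4 degrees


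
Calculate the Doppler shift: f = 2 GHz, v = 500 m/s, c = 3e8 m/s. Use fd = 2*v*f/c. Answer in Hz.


fd = 2 * 500 * 2000000000.0 / 3e8 = 6666.7 Hz

6666.7 Hz


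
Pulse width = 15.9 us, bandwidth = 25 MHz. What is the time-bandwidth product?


TBP = 15.9 * 25 = 397.5

397.5


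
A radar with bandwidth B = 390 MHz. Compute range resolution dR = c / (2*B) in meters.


dR = 3e8 / (2 * 390000000.0) = 0.38 m

0.38 m


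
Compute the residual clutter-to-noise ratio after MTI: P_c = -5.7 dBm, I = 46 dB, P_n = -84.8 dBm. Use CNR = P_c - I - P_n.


CNR = -5.7 - 46 - (-84.8) = 33.1 dB

33.1 dB


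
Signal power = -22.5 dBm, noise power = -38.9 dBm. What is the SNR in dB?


SNR = -22.5 - (-38.9) = 16.4 dB

16.4 dB


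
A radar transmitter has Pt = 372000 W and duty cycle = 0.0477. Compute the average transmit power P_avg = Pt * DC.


P_avg = 372000 * 0.0477 = 17744.4 W

17744.4 W


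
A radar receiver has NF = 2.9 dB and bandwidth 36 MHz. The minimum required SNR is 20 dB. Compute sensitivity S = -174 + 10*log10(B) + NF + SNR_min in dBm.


10*log10(36000000.0) = 75.56
S = -174 + 75.56 + 2.9 + 20 = -75.5 dBm

-75.5 dBm


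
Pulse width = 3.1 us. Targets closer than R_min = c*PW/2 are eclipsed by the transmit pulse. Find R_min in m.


R_min = 3e8 * 3.1e-6 / 2 = 465.0 m

465.0 m


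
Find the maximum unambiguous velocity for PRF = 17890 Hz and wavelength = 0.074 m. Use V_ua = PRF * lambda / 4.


V_ua = 17890 * 0.074 / 4 = 331.0 m/s

331.0 m/s


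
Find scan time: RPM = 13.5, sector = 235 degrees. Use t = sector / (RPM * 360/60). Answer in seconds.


t = 235 / (13.5 * 360) * 60 = 2.9 s

2.9 s


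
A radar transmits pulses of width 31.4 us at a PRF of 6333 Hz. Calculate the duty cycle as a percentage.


DC = 31.4e-6 * 6333 * 100 = 19.89%

19.89%


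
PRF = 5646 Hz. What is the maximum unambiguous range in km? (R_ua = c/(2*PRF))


R_ua = 3e8 / (2 * 5646) = 26567.5 m = 26.6 km

26.6 km


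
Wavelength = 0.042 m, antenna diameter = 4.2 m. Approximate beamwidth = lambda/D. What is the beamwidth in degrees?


BW_rad = 0.042 / 4.2 = 0.01
BW_deg = 0.57 degrees

0.57 degrees


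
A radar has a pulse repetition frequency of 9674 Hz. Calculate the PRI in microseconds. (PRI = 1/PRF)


PRI = 1/9674 = 0.0001033699 s = 103.4 us

103.4 us


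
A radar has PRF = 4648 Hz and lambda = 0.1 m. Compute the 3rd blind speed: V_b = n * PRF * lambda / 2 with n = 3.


V_blind = 3 * 4648 * 0.1 / 2 = 697.2 m/s

697.2 m/s


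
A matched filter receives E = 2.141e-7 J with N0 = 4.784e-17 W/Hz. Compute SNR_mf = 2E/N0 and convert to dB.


SNR_lin = 2 * 2.141e-7 / 4.784e-17 = 8.951e9
SNR_dB = 10*log10(8.951e9) = 99.5 dB

99.5 dB


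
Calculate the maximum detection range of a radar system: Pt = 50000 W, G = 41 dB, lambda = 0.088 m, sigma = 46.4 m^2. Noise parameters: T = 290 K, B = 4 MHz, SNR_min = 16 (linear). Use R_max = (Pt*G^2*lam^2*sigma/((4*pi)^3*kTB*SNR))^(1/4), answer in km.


G_lin = 10^(41/10) = 12589.254118
R^4 = 50000 * 12589.254118^2 * 0.088^2 * 46.4 / ((4*pi)^3 * 1.38e-23 * 290 * 4000000.0 * 16)
R^4 = 5.6023e21 m^4
R_max = (5.6023e21)^(1/4) = 273584.6 m = 273.6 km

273.6 km


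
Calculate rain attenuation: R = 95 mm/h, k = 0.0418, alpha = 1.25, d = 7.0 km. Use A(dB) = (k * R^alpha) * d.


gamma = 0.0418 * 95^1.25 = 12.397405 dB/km
A = 12.397405 * 7.0 = 86.78 dB

86.78 dB


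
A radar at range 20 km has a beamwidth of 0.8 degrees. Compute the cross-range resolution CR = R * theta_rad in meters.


BW_rad = 0.013962634
CR = 20000 * 0.013962634 = 279.3 m

279.3 m


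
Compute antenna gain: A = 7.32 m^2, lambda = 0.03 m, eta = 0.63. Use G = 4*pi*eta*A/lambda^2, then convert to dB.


G_linear = 4*pi*0.63*7.32/0.03^2 = 64390.08
G_dB = 10*log10(64390.08) = 48.1 dB

48.1 dB


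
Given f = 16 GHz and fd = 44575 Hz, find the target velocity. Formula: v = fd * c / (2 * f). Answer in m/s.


v = 44575 * 3e8 / (2 * 16000000000.0) = 417.9 m/s

417.9 m/s


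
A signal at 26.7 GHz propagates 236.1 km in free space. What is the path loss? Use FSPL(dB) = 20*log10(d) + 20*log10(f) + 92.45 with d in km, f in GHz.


20*log10(236.1) = 47.46
20*log10(26.7) = 28.53
FSPL = 168.4 dB

168.4 dB


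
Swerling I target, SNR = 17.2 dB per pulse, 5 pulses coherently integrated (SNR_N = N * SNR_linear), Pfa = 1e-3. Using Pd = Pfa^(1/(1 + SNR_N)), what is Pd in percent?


SNR_lin = 10^(17.2/10) = 52.48075
SNR_N = 5 * 52.48075 = 262.40375
1/(1 + SNR_N) = 1/263.40375 = 0.0037965
Pd = (1e-3)^0.0037965 = 0.97412
Pd = 97.4%

97.4%


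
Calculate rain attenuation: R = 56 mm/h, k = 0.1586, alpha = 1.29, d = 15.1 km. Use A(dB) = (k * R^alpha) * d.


gamma = 0.1586 * 56^1.29 = 28.540773 dB/km
A = 28.540773 * 15.1 = 430.97 dB

430.97 dB


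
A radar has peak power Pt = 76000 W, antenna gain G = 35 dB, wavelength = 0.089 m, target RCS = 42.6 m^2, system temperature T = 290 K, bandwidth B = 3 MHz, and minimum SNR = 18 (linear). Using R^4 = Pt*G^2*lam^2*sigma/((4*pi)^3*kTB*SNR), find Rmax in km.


G_lin = 10^(35/10) = 3162.27766
R^4 = 76000 * 3162.27766^2 * 0.089^2 * 42.6 / ((4*pi)^3 * 1.38e-23 * 290 * 3000000.0 * 18)
R^4 = 5.98002e20 m^4
R_max = (5.98002e20)^(1/4) = 156378.0 m = 156.4 km

156.4 km


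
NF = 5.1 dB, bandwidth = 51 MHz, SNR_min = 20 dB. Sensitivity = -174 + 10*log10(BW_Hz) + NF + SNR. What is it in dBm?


10*log10(51000000.0) = 77.08
S = -174 + 77.08 + 5.1 + 20 = -71.8 dBm

-71.8 dBm


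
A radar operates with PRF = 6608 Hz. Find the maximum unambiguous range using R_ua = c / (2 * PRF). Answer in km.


R_ua = 3e8 / (2 * 6608) = 22699.8 m = 22.7 km

22.7 km


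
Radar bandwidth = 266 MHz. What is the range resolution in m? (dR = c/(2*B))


dR = 3e8 / (2 * 266000000.0) = 0.56 m

0.56 m


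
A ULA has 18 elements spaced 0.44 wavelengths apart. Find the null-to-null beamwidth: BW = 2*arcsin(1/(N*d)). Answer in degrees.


1/(N*d) = 1/(18*0.44) = 0.126263
BW = 2*arcsin(0.126263) = 14.5 degrees

14.5 degrees


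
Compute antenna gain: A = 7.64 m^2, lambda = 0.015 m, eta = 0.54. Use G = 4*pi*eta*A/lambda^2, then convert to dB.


G_linear = 4*pi*0.54*7.64/0.015^2 = 230416.97
G_dB = 10*log10(230416.97) = 53.6 dB

53.6 dB


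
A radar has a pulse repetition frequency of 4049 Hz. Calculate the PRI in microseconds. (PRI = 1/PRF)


PRI = 1/4049 = 0.0002469746 s = 247.0 us

247.0 us


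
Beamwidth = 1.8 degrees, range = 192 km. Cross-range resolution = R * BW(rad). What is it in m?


BW_rad = 0.031415927
CR = 192000 * 0.031415927 = 6031.9 m

6031.9 m


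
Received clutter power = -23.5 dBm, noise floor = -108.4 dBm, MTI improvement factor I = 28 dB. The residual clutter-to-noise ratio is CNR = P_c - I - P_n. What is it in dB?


CNR = -23.5 - 28 - (-108.4) = 56.9 dB

56.9 dB


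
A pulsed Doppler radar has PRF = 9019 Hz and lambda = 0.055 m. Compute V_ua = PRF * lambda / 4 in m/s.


V_ua = 9019 * 0.055 / 4 = 124.0 m/s

124.0 m/s


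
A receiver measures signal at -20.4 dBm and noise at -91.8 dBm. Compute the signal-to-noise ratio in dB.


SNR = -20.4 - (-91.8) = 71.4 dB

71.4 dB


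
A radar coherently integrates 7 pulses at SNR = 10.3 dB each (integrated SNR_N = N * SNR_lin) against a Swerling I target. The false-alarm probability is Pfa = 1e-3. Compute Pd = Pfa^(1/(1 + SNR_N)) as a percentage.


SNR_lin = 10^(10.3/10) = 10.71519
SNR_N = 7 * 10.71519 = 75.00633
1/(1 + SNR_N) = 1/76.00633 = 0.0131568
Pd = (1e-3)^0.0131568 = 0.91312
Pd = 91.3%

91.3%


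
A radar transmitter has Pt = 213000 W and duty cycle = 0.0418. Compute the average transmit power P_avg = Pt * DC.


P_avg = 213000 * 0.0418 = 8903.4 W

8903.4 W


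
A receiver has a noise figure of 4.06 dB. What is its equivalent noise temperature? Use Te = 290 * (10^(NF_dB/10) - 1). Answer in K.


NF_lin = 10^(4.06/10) = 2.54683
Te = 290 * (2.54683 - 1) = 448.6 K

448.6 K


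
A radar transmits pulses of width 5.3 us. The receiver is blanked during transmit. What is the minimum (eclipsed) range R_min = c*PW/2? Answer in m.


R_min = 3e8 * 5.3e-6 / 2 = 795.0 m

795.0 m


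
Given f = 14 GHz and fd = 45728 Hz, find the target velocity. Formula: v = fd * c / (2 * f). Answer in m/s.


v = 45728 * 3e8 / (2 * 14000000000.0) = 489.9 m/s

489.9 m/s


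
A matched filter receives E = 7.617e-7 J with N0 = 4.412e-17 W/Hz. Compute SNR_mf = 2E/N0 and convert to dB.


SNR_lin = 2 * 7.617e-7 / 4.412e-17 = 3.453e10
SNR_dB = 10*log10(3.453e10) = 105.4 dB

105.4 dB


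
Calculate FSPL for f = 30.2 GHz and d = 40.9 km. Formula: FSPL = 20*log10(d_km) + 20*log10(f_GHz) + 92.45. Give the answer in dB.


20*log10(40.9) = 32.23
20*log10(30.2) = 29.6
FSPL = 154.3 dB

154.3 dB


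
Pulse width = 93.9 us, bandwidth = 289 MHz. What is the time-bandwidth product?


TBP = 93.9 * 289 = 27137.1

27137.1


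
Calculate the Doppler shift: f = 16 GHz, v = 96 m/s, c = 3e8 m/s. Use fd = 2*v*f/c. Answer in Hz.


fd = 2 * 96 * 16000000000.0 / 3e8 = 10240.0 Hz

10240.0 Hz


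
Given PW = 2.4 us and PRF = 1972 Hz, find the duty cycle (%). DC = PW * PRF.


DC = 2.4e-6 * 1972 * 100 = 0.47%

0.47%


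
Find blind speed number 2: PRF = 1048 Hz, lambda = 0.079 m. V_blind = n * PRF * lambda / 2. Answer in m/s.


V_blind = 2 * 1048 * 0.079 / 2 = 82.8 m/s

82.8 m/s


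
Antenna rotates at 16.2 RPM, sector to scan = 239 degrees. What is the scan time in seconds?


t = 239 / (16.2 * 360) * 60 = 2.46 s

2.46 s


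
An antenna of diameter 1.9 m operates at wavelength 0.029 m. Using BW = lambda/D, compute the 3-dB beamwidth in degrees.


BW_rad = 0.029 / 1.9 = 0.015263
BW_deg = 0.87 degrees

0.87 degrees


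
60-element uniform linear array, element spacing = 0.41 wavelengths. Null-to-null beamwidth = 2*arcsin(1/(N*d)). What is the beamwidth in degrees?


1/(N*d) = 1/(60*0.41) = 0.04065
BW = 2*arcsin(0.04065) = 4.7 degrees

4.7 degrees


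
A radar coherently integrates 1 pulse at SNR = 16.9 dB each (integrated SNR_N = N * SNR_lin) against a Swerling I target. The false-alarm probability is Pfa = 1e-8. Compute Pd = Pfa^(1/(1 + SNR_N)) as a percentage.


SNR_lin = 10^(16.9/10) = 48.97788
SNR_N = 1 * 48.97788 = 48.97788
1/(1 + SNR_N) = 1/49.97788 = 0.0200089
Pd = (1e-8)^0.0200089 = 0.69172
Pd = 69.2%

69.2%
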